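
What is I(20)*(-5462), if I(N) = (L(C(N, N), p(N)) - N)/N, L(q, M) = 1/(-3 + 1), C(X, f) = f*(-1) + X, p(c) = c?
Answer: 111971/20 ≈ 5598.5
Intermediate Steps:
C(X, f) = X - f (C(X, f) = -f + X = X - f)
L(q, M) = -1/2 (L(q, M) = 1/(-2) = -1/2)
I(N) = (-1/2 - N)/N
I(20)*(-5462) = ((-1/2 - 1*20)/20)*(-5462) = ((-1/2 - 20)/20)*(-5462) = ((1/20)*(-41/2))*(-5462) = -41/40*(-5462) = 111971/20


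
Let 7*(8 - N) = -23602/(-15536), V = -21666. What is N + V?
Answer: -1177687209/54376 ≈ -21658.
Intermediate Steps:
N = 423207/54376 (N = 8 - (-23602)/(7*(-15536)) = 8 - (-23602)*(-1)/(7*15536) = 8 - 1/7*11801/7768 = 8 - 11801/54376 = 423207/54376 ≈ 7.7830)
N + V = 423207/54376 - 21666 = -1177687209/54376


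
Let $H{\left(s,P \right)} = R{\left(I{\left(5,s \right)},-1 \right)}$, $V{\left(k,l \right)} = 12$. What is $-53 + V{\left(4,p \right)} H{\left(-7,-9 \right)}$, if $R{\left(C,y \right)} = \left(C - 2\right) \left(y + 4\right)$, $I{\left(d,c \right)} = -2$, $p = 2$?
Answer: $-197$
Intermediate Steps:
$R{\left(C,y \right)} = \left(-2 + C\right) \left(4 + y\right)$
$H{\left(s,P \right)} = -12$ ($H{\left(s,P \right)} = -8 - -2 + 4 \left(-2\right) - -2 = -8 + 2 - 8 + 2 = -12$)
$-53 + V{\left(4,p \right)} H{\left(-7,-9 \right)} = -53 + 12 \left(-12\right) = -53 - 144 = -197$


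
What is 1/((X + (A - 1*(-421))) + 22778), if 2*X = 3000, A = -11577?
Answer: 1/13122 ≈ 7.6208e-5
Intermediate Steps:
X = 1500 (X = (½)*3000 = 1500)
1/((X + (A - 1*(-421))) + 22778) = 1/((1500 + (-11577 - 1*(-421))) + 22778) = 1/((1500 + (-11577 + 421)) + 22778) = 1/((1500 - 11156) + 22778) = 1/(-9656 + 22778) = 1/13122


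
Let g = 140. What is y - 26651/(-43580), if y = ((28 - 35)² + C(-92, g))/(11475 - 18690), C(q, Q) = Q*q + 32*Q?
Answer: 111244709/62885940 ≈ 1.7690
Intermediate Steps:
C(q, Q) = 32*Q + Q*q
y = 8351/7215 (y = ((28 - 35)² + 140*(32 - 92))/(11475 - 18690) = ((-7)² + 140*(-60))/(-7215) = (49 - 8400)*(-1/7215) = -8351*(-1/7215) = 8351/7215 ≈ 1.1574)
y - 26651/(-43580) = 8351/7215 - 26651/(-43580) = 8351/7215 - 26651*(-1/43580) = 8351/7215 + 26651/43580 = 111244709/62885940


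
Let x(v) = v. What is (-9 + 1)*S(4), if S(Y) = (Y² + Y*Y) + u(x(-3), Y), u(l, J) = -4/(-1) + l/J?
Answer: -282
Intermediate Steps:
u(l, J) = 4 + l/J (u(l, J) = -4*(-1) + l/J = 4 + l/J)
S(Y) = 4 - 3/Y + 2*Y² (S(Y) = (Y² + Y*Y) + (4 - 3/Y) = (Y² + Y²) + (4 - 3/Y) = 2*Y² + (4 - 3/Y) = 4 - 3/Y + 2*Y²)
(-9 + 1)*S(4) = (-9 + 1)*(4 - 3/4 + 2*4²) = -8*(4 - 3*¼ + 2*16) = -8*(4 - ¾ + 32) = -8*141/4 = -282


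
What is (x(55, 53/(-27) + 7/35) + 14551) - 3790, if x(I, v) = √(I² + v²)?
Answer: 10761 + √55187269/135 ≈ 10816.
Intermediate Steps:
(x(55, 53/(-27) + 7/35) + 14551) - 3790 = (√(55² + (53/(-27) + 7/35)²) + 14551) - 3790 = (√(3025 + (53*(-1/27) + 7*(1/35))²) + 14551) - 3790 = (√(3025 + (-53/27 + ⅕)²) + 14551) - 3790 = (√(3025 + (-238/135)²) + 14551) - 3790 = (√(3025 + 56644/18225) + 14551) - 3790 = (√(55187269/18225) + 14551) - 3790 = (√55187269/135 + 14551) - 3790 = (14551 + √55187269/135) - 3790 = 10761 + √55187269/135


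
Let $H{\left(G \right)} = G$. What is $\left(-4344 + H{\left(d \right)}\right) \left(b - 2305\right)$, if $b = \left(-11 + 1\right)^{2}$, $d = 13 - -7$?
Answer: $9534420$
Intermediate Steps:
$d = 20$ ($d = 13 + 7 = 20$)
$b = 100$ ($b = \left(-10\right)^{2} = 100$)
$\left(-4344 + H{\left(d \right)}\right) \left(b - 2305\right) = \left(-4344 + 20\right) \left(100 - 2305\right) = \left(-4324\right) \left(-2205\right) = 9534420$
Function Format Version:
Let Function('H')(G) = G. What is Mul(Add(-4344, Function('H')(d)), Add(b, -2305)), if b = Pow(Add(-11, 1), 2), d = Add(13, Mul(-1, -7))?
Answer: 9534420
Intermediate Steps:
d = 20 (d = Add(13, 7) = 20)
b = 100 (b = Pow(-10, 2) = 100)
Mul(Add(-4344, Function('H')(d)), Add(b, -2305)) = Mul(Add(-4344, 20), Add(100, -2305)) = Mul(-4324, -2205) = 9534420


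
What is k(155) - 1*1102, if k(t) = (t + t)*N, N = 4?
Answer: 138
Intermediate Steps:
k(t) = 8*t (k(t) = (t + t)*4 = (2*t)*4 = 8*t)
k(155) - 1*1102 = 8*155 - 1*1102 = 1240 - 1102 = 138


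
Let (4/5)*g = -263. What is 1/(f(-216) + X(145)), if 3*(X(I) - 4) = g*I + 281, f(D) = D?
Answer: -12/192095 ≈ -6.2469e-5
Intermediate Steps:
g = -1315/4 (g = (5/4)*(-263) = -1315/4 ≈ -328.75)
X(I) = 293/3 - 1315*I/12 (X(I) = 4 + (-1315*I/4 + 281)/3 = 4 + (281 - 1315*I/4)/3 = 4 + (281/3 - 1315*I/12) = 293/3 - 1315*I/12)
1/(f(-216) + X(145)) = 1/(-216 + (293/3 - 1315/12*145)) = 1/(-216 + (293/3 - 190675/12)) = 1/(-216 - 189503/12) = 1/(-192095/12) = -12/192095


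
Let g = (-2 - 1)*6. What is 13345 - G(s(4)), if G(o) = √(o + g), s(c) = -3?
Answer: 13345 - I*√21 ≈ 13345.0 - 4.5826*I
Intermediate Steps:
g = -18 (g = -3*6 = -18)
G(o) = √(-18 + o) (G(o) = √(o - 18) = √(-18 + o))
13345 - G(s(4)) = 13345 - √(-18 - 3) = 13345 - √(-21) = 13345 - I*√21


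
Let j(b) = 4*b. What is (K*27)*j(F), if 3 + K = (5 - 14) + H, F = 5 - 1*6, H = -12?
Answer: 2592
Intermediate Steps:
F = -1 (F = 5 - 6 = -1)
K = -24 (K = -3 + ((5 - 14) - 12) = -3 + (-9 - 12) = -3 - 21 = -24)
(K*27)*j(F) = (-24*27)*(4*(-1)) = -648*(-4) = 2592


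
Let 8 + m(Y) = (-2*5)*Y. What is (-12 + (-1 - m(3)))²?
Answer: 625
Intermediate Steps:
m(Y) = -8 - 10*Y (m(Y) = -8 + (-2*5)*Y = -8 - 10*Y)
(-12 + (-1 - m(3)))² = (-12 + (-1 - (-8 - 10*3)))² = (-12 + (-1 - (-8 - 30)))² = (-12 + (-1 - 1*(-38)))² = (-12 + (-1 + 38))² = (-12 + 37)² = 25² = 625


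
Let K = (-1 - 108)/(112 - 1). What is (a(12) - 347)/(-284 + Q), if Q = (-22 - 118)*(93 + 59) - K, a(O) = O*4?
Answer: 111/8005 ≈ 0.013866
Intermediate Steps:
a(O) = 4*O
K = -109/111 ≈ -0.98198
Q = -2361971/111 (Q = (-22 - 118)*(93 + 59) - 1*(-109/111) = -140*152 + 109/111 = -21280 + 109/111 = -2361971/111 ≈ -21279.)
(a(12) - 347)/(-284 + Q) = (4*12 - 347)/(-284 - 2361971/111) = (48 - 347)/(-2393495/111) = -299*(-111/2393495) = 111/8005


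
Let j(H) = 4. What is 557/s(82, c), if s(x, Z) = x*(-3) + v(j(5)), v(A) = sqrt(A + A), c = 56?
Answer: -68511/30254 - 557*sqrt(2)/30254 ≈ -2.2906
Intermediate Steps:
v(A) = sqrt(2)*sqrt(A) (v(A) = sqrt(2*A) = sqrt(2)*sqrt(A))
s(x, Z) = -3*x + 2*sqrt(2) (s(x, Z) = x*(-3) + sqrt(2)*sqrt(4) = -3*x + sqrt(2)*2 = -3*x + 2*sqrt(2))
557/s(82, c) = 557/(-3*82 + 2*sqrt(2)) = 557/(-246 + 2*sqrt(2))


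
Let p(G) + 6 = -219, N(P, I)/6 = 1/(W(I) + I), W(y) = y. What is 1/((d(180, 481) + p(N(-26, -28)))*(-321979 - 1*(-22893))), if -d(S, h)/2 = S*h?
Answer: 1/51857026110 ≈ 1.9284e-11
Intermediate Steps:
N(P, I) = 3/I (N(P, I) = 6/(I + I) = 6/((2*I)) = 6*(1/(2*I)) = 3/I)
p(G) = -225 (p(G) = -6 - 219 = -225)
d(S, h) = -2*S*h
1/((d(180, 481) + p(N(-26, -28)))*(-321979 - 1*(-22893))) = 1/((-2*180*481 - 225)*(-321979 - 1*(-22893))) = 1/((-173160 - 225)*(-321979 + 22893)) = 1/(-173385*(-299086)) = -1/173385*(-1/299086) = 1/51857026110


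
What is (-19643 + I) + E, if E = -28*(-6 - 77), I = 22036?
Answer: 4717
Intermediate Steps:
E = 2324 (E = -28*(-83) = 2324)
(-19643 + I) + E = (-19643 + 22036) + 2324 = 2393 + 2324 = 4717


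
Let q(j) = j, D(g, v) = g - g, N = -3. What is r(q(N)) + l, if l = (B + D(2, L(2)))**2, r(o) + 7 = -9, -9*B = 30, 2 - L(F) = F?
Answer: -44/9 ≈ -4.8889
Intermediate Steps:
L(F) = 2 - F
B = -10/3 (B = -1/9*30 = -10/3 ≈ -3.3333)
D(g, v) = 0
r(o) = -16 (r(o) = -7 - 9 = -16)
l = 100/9 (l = (-10/3 + 0)**2 = (-10/3)**2 = 100/9 ≈ 11.111)
r(q(N)) + l = -16 + 100/9 = -44/9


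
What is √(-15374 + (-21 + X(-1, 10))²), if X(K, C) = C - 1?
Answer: I*√15230 ≈ 123.41*I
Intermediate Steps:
X(K, C) = -1 + C
√(-15374 + (-21 + X(-1, 10))²) = √(-15374 + (-21 + (-1 + 10))²) = √(-15374 + (-21 + 9)²) = √(-15374 + (-12)²) = √(-15374 + 144) = √(-15230) = I*√15230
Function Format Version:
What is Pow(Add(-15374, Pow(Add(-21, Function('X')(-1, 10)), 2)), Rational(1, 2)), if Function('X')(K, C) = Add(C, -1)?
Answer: Mul(I, Pow(15230, Rational(1, 2))) ≈ Mul(123.41, I)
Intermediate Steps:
Function('X')(K, C) = Add(-1, C)
Pow(Add(-15374, Pow(Add(-21, Function('X')(-1, 10)), 2)), Rational(1, 2)) = Pow(Add(-15374, Pow(Add(-21, Add(-1, 10)), 2)), Rational(1, 2)) = Pow(Add(-15374, Pow(Add(-21, 9), 2)), Rational(1, 2)) = Pow(Add(-15374, Pow(-12, 2)), Rational(1, 2)) = Pow(Add(-15374, 144), Rational(1, 2)) = Pow(-15230, Rational(1, 2)) = Mul(I, Pow(15230, Rational(1, 2)))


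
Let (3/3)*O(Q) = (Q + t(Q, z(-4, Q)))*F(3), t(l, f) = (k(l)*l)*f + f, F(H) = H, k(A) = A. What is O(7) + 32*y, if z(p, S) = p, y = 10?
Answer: -259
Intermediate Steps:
t(l, f) = f + f*l**2 (t(l, f) = (l*l)*f + f = l**2*f + f = f*l**2 + f = f + f*l**2)
O(Q) = -12 - 12*Q**2 + 3*Q (O(Q) = (Q - 4*(1 + Q**2))*3 = (Q + (-4 - 4*Q**2))*3 = (-4 + Q - 4*Q**2)*3 = -12 - 12*Q**2 + 3*Q)
O(7) + 32*y = (-12 - 12*7**2 + 3*7) + 32*10 = (-12 - 12*49 + 21) + 320 = (-12 - 588 + 21) + 320 = -579 + 320 = -259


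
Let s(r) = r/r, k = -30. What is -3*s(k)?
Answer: -3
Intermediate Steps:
s(r) = 1
-3*s(k) = -3*1 = -3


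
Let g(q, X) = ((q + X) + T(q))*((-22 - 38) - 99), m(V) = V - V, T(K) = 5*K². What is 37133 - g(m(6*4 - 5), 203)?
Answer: 69410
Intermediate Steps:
m(V) = 0
g(q, X) = -795*q² - 159*X - 159*q (g(q, X) = ((q + X) + 5*q²)*((-22 - 38) - 99) = ((X + q) + 5*q²)*(-60 - 99) = (X + q + 5*q²)*(-159) = -795*q² - 159*X - 159*q)
37133 - g(m(6*4 - 5), 203) = 37133 - (-795*0² - 159*203 - 159*0) = 37133 - (-795*0 - 32277 + 0) = 37133 - (0 - 32277 + 0) = 37133 - 1*(-32277) = 37133 + 32277 = 69410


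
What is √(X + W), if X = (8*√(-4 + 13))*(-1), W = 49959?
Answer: √49935 ≈ 223.46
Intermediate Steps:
X = -24 (X = (8*√9)*(-1) = (8*3)*(-1) = 24*(-1) = -24)
√(X + W) = √(-24 + 49959) = √49935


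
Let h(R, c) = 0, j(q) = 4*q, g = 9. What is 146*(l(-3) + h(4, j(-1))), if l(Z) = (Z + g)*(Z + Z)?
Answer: -5256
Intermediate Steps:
l(Z) = 2*Z*(9 + Z) (l(Z) = (Z + 9)*(Z + Z) = (9 + Z)*(2*Z) = 2*Z*(9 + Z))
146*(l(-3) + h(4, j(-1))) = 146*(2*(-3)*(9 - 3) + 0) = 146*(2*(-3)*6 + 0) = 146*(-36 + 0) = 146*(-36) = -5256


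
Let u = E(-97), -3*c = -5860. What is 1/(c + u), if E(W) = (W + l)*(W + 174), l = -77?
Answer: -3/34334 ≈ -8.7377e-5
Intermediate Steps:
c = 5860/3 (c = -1/3*(-5860) = 5860/3 ≈ 1953.3)
E(W) = (-77 + W)*(174 + W) (E(W) = (W - 77)*(W + 174) = (-77 + W)*(174 + W))
u = -13398 (u = -13398 + (-97)**2 + 97*(-97) = -13398 + 9409 - 9409 = -13398)
1/(c + u) = 1/(5860/3 - 13398) = 1/(-34334/3) = -3/34334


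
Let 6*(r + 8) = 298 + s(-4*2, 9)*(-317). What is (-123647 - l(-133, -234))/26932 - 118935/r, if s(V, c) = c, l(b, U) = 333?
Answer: 4724056145/17525999 ≈ 269.55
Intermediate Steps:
r = -2603/6 (r = -8 + (298 + 9*(-317))/6 = -8 + (298 - 2853)/6 = -8 + (⅙)*(-2555) = -8 - 2555/6 = -2603/6 ≈ -433.83)
(-123647 - l(-133, -234))/26932 - 118935/r = (-123647 - 1*333)/26932 - 118935/(-2603/6) = (-123647 - 333)*(1/26932) - 118935*(-6/2603) = -123980*1/26932 + 713610/2603 = -30995/6733 + 713610/2603 = 4724056145/17525999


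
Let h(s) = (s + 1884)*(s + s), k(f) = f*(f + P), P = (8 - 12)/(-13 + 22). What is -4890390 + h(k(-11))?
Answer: -355131916/81 ≈ -4.3843e+6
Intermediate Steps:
P = -4/9 ≈ -0.44444
k(f) = f*(-4/9 + f) (k(f) = f*(f - 4/9) = f*(-4/9 + f))
h(s) = 2*s*(1884 + s) (h(s) = (1884 + s)*(2*s) = 2*s*(1884 + s))
-4890390 + h(k(-11)) = -4890390 + 2*((⅑)*(-11)*(-4 + 9*(-11)))*(1884 + (⅑)*(-11)*(-4 + 9*(-11))) = -4890390 + 2*((⅑)*(-11)*(-4 - 99))*(1884 + (⅑)*(-11)*(-4 - 99)) = -4890390 + 2*((⅑)*(-11)*(-103))*(1884 + (⅑)*(-11)*(-103)) = -4890390 + 2*(1133/9)*(1884 + 1133/9) = -4890390 + 2*(1133/9)*(18089/9) = -4890390 + 40989674/81 = -355131916/81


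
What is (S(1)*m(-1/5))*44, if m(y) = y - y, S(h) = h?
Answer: 0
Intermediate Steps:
m(y) = 0
(S(1)*m(-1/5))*44 = (1*0)*44 = 0*44 = 0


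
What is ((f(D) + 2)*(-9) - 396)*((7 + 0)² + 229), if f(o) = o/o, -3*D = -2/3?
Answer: -117594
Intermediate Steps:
D = 2/9 (D = -(-2)/(3*3) = -⅓*(-⅔) = 2/9 ≈ 0.22222)
f(o) = 1
((f(D) + 2)*(-9) - 396)*((7 + 0)² + 229) = ((1 + 2)*(-9) - 396)*((7 + 0)² + 229) = (3*(-9) - 396)*(7² + 229) = (-27 - 396)*(49 + 229) = -423*278 = -117594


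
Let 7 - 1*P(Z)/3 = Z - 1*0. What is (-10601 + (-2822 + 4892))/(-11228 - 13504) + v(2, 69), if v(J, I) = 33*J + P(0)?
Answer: 2160215/24732 ≈ 87.345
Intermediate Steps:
P(Z) = 21 - 3*Z (P(Z) = 21 - 3*(Z - 1*0) = 21 - 3*(Z + 0) = 21 - 3*Z)
v(J, I) = 21 + 33*J (v(J, I) = 33*J + (21 - 3*0) = 33*J + (21 + 0) = 33*J + 21 = 21 + 33*J)
(-10601 + (-2822 + 4892))/(-11228 - 13504) + v(2, 69) = (-10601 + (-2822 + 4892))/(-11228 - 13504) + (21 + 33*2) = (-10601 + 2070)/(-24732) + (21 + 66) = -8531*(-1/24732) + 87 = 8531/24732 + 87 = 2160215/24732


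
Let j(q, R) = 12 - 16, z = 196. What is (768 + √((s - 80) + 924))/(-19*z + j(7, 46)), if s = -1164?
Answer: -48/233 - I*√5/466 ≈ -0.20601 - 0.0047984*I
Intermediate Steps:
j(q, R) = -4
(768 + √((s - 80) + 924))/(-19*z + j(7, 46)) = (768 + √((-1164 - 80) + 924))/(-19*196 - 4) = (768 + √(-1244 + 924))/(-3724 - 4) = (768 + √(-320))/(-3728) = (768 + 8*I*√5)*(-1/3728) = -48/233 - I*√5/466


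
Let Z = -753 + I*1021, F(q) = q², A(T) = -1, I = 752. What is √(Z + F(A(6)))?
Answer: 8*√11985 ≈ 875.81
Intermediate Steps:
Z = 767039 (Z = -753 + 752*1021 = -753 + 767792 = 767039)
√(Z + F(A(6))) = √(767039 + (-1)²) = √(767039 + 1) = √767040 = 8*√11985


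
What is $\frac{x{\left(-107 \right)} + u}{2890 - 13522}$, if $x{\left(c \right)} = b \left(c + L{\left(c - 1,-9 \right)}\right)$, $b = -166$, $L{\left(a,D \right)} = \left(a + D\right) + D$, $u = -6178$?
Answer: $- \frac{8125}{2658} \approx -3.0568$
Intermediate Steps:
$L{\left(a,D \right)} = a + 2 D$ ($L{\left(a,D \right)} = \left(D + a\right) + D = a + 2 D$)
$x{\left(c \right)} = 3154 - 332 c$ ($x{\left(c \right)} = - 166 \left(c + \left(\left(c - 1\right) + 2 \left(-9\right)\right)\right) = - 166 \left(c + \left(\left(-1 + c\right) - 18\right)\right) = - 166 \left(c + \left(-19 + c\right)\right) = - 166 \left(-19 + 2 c\right) = 3154 - 332 c$)
$\frac{x{\left(-107 \right)} + u}{2890 - 13522} = \frac{\left(3154 - -35524\right) - 6178}{2890 - 13522} = \frac{\left(3154 + 35524\right) - 6178}{-10632} = \left(38678 - 6178\right) \left(- \frac{1}{10632}\right) = 32500 \left(- \frac{1}{10632}\right) = - \frac{8125}{2658}$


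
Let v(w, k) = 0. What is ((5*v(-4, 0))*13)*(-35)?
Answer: 0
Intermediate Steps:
((5*v(-4, 0))*13)*(-35) = ((5*0)*13)*(-35) = (0*13)*(-35) = 0*(-35) = 0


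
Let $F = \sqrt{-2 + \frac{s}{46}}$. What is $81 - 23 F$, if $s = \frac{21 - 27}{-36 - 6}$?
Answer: $81 - \frac{i \sqrt{207046}}{14} \approx 81.0 - 32.502 i$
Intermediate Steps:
$s = \frac{1}{7}$ ($s = - \frac{6}{-42} = \left(-6\right) \left(- \frac{1}{42}\right) = \frac{1}{7} \approx 0.14286$)
$F = \frac{i \sqrt{207046}}{322}$ ($F = \sqrt{-2 + \frac{1}{7 \cdot 46}} = \sqrt{-2 + \frac{1}{7} \cdot \frac{1}{46}} = \sqrt{-2 + \frac{1}{322}} = \sqrt{- \frac{643}{322}} = \frac{i \sqrt{207046}}{322} \approx 1.4131 i$)
$81 - 23 F = 81 - 23 \frac{i \sqrt{207046}}{322} = 81 - \frac{i \sqrt{207046}}{14}$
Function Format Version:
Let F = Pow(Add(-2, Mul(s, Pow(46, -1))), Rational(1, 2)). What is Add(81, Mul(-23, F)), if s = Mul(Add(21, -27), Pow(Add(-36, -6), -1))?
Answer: Add(81, Mul(Rational(-1, 14), I, Pow(207046, Rational(1, 2)))) ≈ Add(81.000, Mul(-32.502, I))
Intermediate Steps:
s = Rational(1, 7) (s = Mul(-6, Pow(-42, -1)) = Mul(-6, Rational(-1, 42)) = Rational(1, 7) ≈ 0.14286)
F = Mul(Rational(1, 322), I, Pow(207046, Rational(1, 2))) (F = Pow(Add(-2, Mul(Rational(1, 7), Pow(46, -1))), Rational(1, 2)) = Pow(Add(-2, Mul(Rational(1, 7), Rational(1, 46))), Rational(1, 2)) = Pow(Add(-2, Rational(1, 322)), Rational(1, 2)) = Pow(Rational(-643, 322), Rational(1, 2)) = Mul(Rational(1, 322), I, Pow(207046, Rational(1, 2))) ≈ Mul(1.4131, I))
Add(81, Mul(-23, F)) = Add(81, Mul(-23, Mul(Rational(1, 322), I, Pow(207046, Rational(1, 2))))) = Add(81, Mul(Rational(-1, 14), I, Pow(207046, Rational(1, 2))))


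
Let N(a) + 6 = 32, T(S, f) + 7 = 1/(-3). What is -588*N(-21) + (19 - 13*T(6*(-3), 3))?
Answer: -45521/3 ≈ -15174.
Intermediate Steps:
T(S, f) = -22/3 (T(S, f) = -7 + 1/(-3) = -7 - ⅓ = -22/3)
N(a) = 26 (N(a) = -6 + 32 = 26)
-588*N(-21) + (19 - 13*T(6*(-3), 3)) = -588*26 + (19 - 13*(-22/3)) = -15288 + (19 + 286/3) = -15288 + 343/3 = -45521/3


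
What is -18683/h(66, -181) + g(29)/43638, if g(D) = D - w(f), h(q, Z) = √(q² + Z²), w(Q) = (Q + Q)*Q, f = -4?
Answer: -1/14546 - 18683*√37117/37117 ≈ -96.975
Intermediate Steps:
w(Q) = 2*Q² (w(Q) = (2*Q)*Q = 2*Q²)
h(q, Z) = √(Z² + q²)
g(D) = -32 + D (g(D) = D - 2*(-4)² = D - 2*16 = D - 1*32 = D - 32 = -32 + D)
-18683/h(66, -181) + g(29)/43638 = -18683/√((-181)² + 66²) + (-32 + 29)/43638 = -18683/√(32761 + 4356) - 3*1/43638 = -18683*√37117/37117 - 1/14546 = -1/14546 - 18683*√37117/37117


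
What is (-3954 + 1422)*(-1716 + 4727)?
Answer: -7623852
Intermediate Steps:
(-3954 + 1422)*(-1716 + 4727) = -2532*3011 = -7623852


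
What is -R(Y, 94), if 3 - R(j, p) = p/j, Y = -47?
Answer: -5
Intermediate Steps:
R(j, p) = 3 - p/j
-R(Y, 94) = -(3 - 1*94/(-47)) = -(3 - 1*94*(-1/47)) = -(3 + 2) = -1*5 = -5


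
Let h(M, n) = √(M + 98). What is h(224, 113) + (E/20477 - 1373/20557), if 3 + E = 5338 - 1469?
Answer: 51358441/420945689 + √322 ≈ 18.066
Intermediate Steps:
E = 3866 (E = -3 + (5338 - 1469) = -3 + 3869 = 3866)
h(M, n) = √(98 + M)
h(224, 113) + (E/20477 - 1373/20557) = √(98 + 224) + (3866/20477 - 1373/20557) = √322 + (3866*(1/20477) - 1373*1/20557) = √322 + (3866/20477 - 1373/20557) = √322 + 51358441/420945689 = 51358441/420945689 + √322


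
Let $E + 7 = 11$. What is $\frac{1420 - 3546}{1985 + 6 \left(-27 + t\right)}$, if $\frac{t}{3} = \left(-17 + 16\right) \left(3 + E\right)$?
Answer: $- \frac{2126}{1697} \approx -1.2528$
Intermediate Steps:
$E = 4$ ($E = -7 + 11 = 4$)
$t = -21$ ($t = 3 \left(-17 + 16\right) \left(3 + 4\right) = 3 \left(\left(-1\right) 7\right) = 3 \left(-7\right) = -21$)
$\frac{1420 - 3546}{1985 + 6 \left(-27 + t\right)} = \frac{1420 - 3546}{1985 + 6 \left(-27 - 21\right)} = - \frac{2126}{1985 + 6 \left(-48\right)} = - \frac{2126}{1985 - 288} = - \frac{2126}{1697}$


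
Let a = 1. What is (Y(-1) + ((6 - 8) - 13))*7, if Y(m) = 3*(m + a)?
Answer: -105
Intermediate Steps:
Y(m) = 3 + 3*m (Y(m) = 3*(m + 1) = 3*(1 + m) = 3 + 3*m)
(Y(-1) + ((6 - 8) - 13))*7 = ((3 + 3*(-1)) + ((6 - 8) - 13))*7 = ((3 - 3) + (-2 - 13))*7 = (0 - 15)*7 = -15*7 = -105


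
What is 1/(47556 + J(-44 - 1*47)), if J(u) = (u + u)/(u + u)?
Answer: 1/47557 ≈ 2.1027e-5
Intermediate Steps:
J(u) = 1 (J(u) = (2*u)/((2*u)) = (2*u)*(1/(2*u)) = 1)
1/(47556 + J(-44 - 1*47)) = 1/(47556 + 1) = 1/47557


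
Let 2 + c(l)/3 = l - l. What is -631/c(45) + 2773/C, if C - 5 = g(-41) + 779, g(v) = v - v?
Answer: 255671/2352 ≈ 108.70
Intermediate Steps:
g(v) = 0
c(l) = -6 (c(l) = -6 + 3*(l - l) = -6 + 3*0 = -6 + 0 = -6)
C = 784 (C = 5 + (0 + 779) = 5 + 779 = 784)
-631/c(45) + 2773/C = -631/(-6) + 2773/784 = -631*(-1/6) + 2773*(1/784) = 631/6 + 2773/784 = 255671/2352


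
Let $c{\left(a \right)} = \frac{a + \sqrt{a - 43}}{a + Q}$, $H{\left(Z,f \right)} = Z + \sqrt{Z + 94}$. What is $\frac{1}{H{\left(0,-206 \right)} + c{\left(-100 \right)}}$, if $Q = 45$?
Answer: $\frac{55}{100 + 55 \sqrt{94} - i \sqrt{143}} \approx 0.086823 + 0.0016396 i$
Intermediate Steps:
$H{\left(Z,f \right)} = Z + \sqrt{94 + Z}$
$c{\left(a \right)} = \frac{a + \sqrt{-43 + a}}{45 + a}$ ($c{\left(a \right)} = \frac{a + \sqrt{a - 43}}{a + 45} = \frac{a + \sqrt{-43 + a}}{45 + a}$)
$\frac{1}{H{\left(0,-206 \right)} + c{\left(-100 \right)}} = \frac{1}{\left(0 + \sqrt{94 + 0}\right) + \frac{-100 + \sqrt{-43 - 100}}{45 - 100}} = \frac{1}{\left(0 + \sqrt{94}\right) + \frac{-100 + \sqrt{-143}}{-55}} = \frac{1}{\sqrt{94} - \frac{-100 + i \sqrt{143}}{55}} = \frac{1}{\sqrt{94} + \left(\frac{20}{11} - \frac{i \sqrt{143}}{55}\right)} = \frac{1}{\frac{20}{11} + \sqrt{94} - \frac{i \sqrt{143}}{55}}$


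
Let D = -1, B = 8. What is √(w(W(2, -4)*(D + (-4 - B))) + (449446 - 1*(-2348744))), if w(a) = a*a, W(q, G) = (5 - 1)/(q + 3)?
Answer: √69957454/5 ≈ 1672.8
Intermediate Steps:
W(q, G) = 4/(3 + q)
w(a) = a²
√(w(W(2, -4)*(D + (-4 - B))) + (449446 - 1*(-2348744))) = √(((4/(3 + 2))*(-1 + (-4 - 1*8)))² + (449446 - 1*(-2348744))) = √(((4/5)*(-1 + (-4 - 8)))² + (449446 + 2348744)) = √(((4*(⅕))*(-1 - 12))² + 2798190) = √(((⅘)*(-13))² + 2798190) = √((-52/5)² + 2798190) = √(2704/25 + 2798190) = √(69957454/25) = √69957454/5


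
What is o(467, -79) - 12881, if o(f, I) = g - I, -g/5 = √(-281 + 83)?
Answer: -12802 - 15*I*√22 ≈ -12802.0 - 70.356*I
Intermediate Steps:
g = -15*I*√22 (g = -5*√(-281 + 83) = -15*I*√22 ≈ -70.356*I)
o(f, I) = -I - 15*I*√22 (o(f, I) = -15*I*√22 - I = -I - 15*I*√22)
o(467, -79) - 12881 = (-1*(-79) - 15*I*√22) - 12881 = (79 - 15*I*√22) - 12881 = -12802 - 15*I*√22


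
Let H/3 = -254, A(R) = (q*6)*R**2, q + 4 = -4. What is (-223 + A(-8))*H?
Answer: 2510790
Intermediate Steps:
q = -8 (q = -4 - 4 = -8)
A(R) = -48*R**2 (A(R) = (-8*6)*R**2 = -48*R**2)
H = -762 (H = 3*(-254) = -762)
(-223 + A(-8))*H = (-223 - 48*(-8)**2)*(-762) = (-223 - 48*64)*(-762) = (-223 - 3072)*(-762) = -3295*(-762) = 2510790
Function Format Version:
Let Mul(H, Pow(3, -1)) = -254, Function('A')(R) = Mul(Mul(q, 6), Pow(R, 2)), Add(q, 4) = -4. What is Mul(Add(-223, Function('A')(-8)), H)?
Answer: 2510790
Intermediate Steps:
q = -8 (q = Add(-4, -4) = -8)
Function('A')(R) = Mul(-48, Pow(R, 2)) (Function('A')(R) = Mul(Mul(-8, 6), Pow(R, 2)) = Mul(-48, Pow(R, 2)))
H = -762 (H = Mul(3, -254) = -762)
Mul(Add(-223, Function('A')(-8)), H) = Mul(Add(-223, Mul(-48, Pow(-8, 2))), -762) = Mul(Add(-223, Mul(-48, 64)), -762) = Mul(Add(-223, -3072), -762) = Mul(-3295, -762) = 2510790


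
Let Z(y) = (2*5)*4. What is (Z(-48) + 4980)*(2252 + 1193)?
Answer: 17293900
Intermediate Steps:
Z(y) = 40 (Z(y) = 10*4 = 40)
(Z(-48) + 4980)*(2252 + 1193) = (40 + 4980)*(2252 + 1193) = 5020*3445 = 17293900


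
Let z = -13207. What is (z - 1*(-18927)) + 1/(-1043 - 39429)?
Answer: 231499839/40472 ≈ 5720.0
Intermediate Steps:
(z - 1*(-18927)) + 1/(-1043 - 39429) = (-13207 - 1*(-18927)) + 1/(-1043 - 39429) = (-13207 + 18927) + 1/(-40472) = 5720 - 1/40472 = 231499839/40472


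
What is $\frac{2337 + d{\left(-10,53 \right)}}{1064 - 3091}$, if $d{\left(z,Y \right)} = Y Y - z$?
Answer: $- \frac{5156}{2027} \approx -2.5437$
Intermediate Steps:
$d{\left(z,Y \right)} = Y^{2} - z$
$\frac{2337 + d{\left(-10,53 \right)}}{1064 - 3091} = \frac{2337 - \left(-10 - 53^{2}\right)}{1064 - 3091} = \frac{2337 + \left(2809 + 10\right)}{-2027} = \left(2337 + 2819\right) \left(- \frac{1}{2027}\right) = 5156 \left(- \frac{1}{2027}\right) = - \frac{5156}{2027}$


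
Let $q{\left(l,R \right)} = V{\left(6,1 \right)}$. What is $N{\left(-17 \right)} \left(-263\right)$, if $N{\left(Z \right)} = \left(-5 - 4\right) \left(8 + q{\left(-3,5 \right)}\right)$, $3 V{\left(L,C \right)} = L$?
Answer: $23670$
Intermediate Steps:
$V{\left(L,C \right)} = \frac{L}{3}$
$q{\left(l,R \right)} = 2$ ($q{\left(l,R \right)} = \frac{1}{3} \cdot 6 = 2$)
$N{\left(Z \right)} = -90$ ($N{\left(Z \right)} = \left(-5 - 4\right) \left(8 + 2\right) = \left(-9\right) 10 = -90$)
$N{\left(-17 \right)} \left(-263\right) = \left(-90\right) \left(-263\right) = 23670$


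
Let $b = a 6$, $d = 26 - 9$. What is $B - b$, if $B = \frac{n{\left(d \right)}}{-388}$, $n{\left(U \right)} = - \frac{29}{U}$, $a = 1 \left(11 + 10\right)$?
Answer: $- \frac{831067}{6596} \approx -126.0$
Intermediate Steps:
$a = 21$ ($a = 1 \cdot 21 = 21$)
$d = 17$
$b = 126$ ($b = 21 \cdot 6 = 126$)
$B = \frac{29}{6596}$ ($B = \frac{\left(-29\right) \frac{1}{17}}{-388} = \left(-29\right) \frac{1}{17} \left(- \frac{1}{388}\right) = \left(- \frac{29}{17}\right) \left(- \frac{1}{388}\right) = \frac{29}{6596} \approx 0.0043966$)
$B - b = \frac{29}{6596} - 126 = - \frac{831067}{6596}$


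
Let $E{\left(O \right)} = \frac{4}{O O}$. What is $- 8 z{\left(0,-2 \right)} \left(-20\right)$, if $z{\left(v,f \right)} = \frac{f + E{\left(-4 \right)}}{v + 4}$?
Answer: $-70$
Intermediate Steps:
$E{\left(O \right)} = \frac{4}{O^{2}}$
$z{\left(v,f \right)} = \frac{\frac{1}{4} + f}{4 + v}$ ($z{\left(v,f \right)} = \frac{f + \frac{4}{16}}{v + 4} = \frac{f + 4 \cdot \frac{1}{16}}{4 + v} = \frac{f + \frac{1}{4}}{4 + v} = \frac{\frac{1}{4} + f}{4 + v}$)
$- 8 z{\left(0,-2 \right)} \left(-20\right) = - 8 \frac{\frac{1}{4} - 2}{4 + 0} \left(-20\right) = - 8 \cdot \frac{1}{4} \left(- \frac{7}{4}\right) \left(-20\right) = \left(-8\right) \left(- \frac{7}{16}\right) \left(-20\right) = \frac{7}{2} \left(-20\right) = -70$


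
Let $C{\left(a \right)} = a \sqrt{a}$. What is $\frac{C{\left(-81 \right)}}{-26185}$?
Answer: $\frac{729 i}{26185} \approx 0.02784 i$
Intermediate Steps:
$C{\left(a \right)} = a^{\frac{3}{2}}$
$\frac{C{\left(-81 \right)}}{-26185} = \frac{\left(-81\right)^{\frac{3}{2}}}{-26185} = - 729 i \left(- \frac{1}{26185}\right) = \frac{729 i}{26185}$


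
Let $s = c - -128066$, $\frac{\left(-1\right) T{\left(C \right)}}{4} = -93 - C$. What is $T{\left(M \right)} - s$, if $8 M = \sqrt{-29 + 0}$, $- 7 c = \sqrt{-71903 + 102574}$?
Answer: $-127694 + \frac{\sqrt{30671}}{7} + \frac{i \sqrt{29}}{2} \approx -1.2767 \cdot 10^{5} + 2.6926 i$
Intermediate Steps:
$c = - \frac{\sqrt{30671}}{7}$ ($c = - \frac{\sqrt{-71903 + 102574}}{7} = - \frac{\sqrt{30671}}{7} \approx -25.019$)
$M = \frac{i \sqrt{29}}{8}$ ($M = \frac{\sqrt{-29 + 0}}{8} = \frac{\sqrt{-29}}{8} = \frac{i \sqrt{29}}{8} \approx 0.67315 i$)
$T{\left(C \right)} = 372 + 4 C$ ($T{\left(C \right)} = - 4 \left(-93 - C\right) = 372 + 4 C$)
$s = 128066 - \frac{\sqrt{30671}}{7}$ ($s = - \frac{\sqrt{30671}}{7} - -128066 = - \frac{\sqrt{30671}}{7} + 128066 = 128066 - \frac{\sqrt{30671}}{7} \approx 1.2804 \cdot 10^{5}$)
$T{\left(M \right)} - s = \left(372 + 4 \frac{i \sqrt{29}}{8}\right) - \left(128066 - \frac{\sqrt{30671}}{7}\right) = \left(372 + \frac{i \sqrt{29}}{2}\right) - \left(128066 - \frac{\sqrt{30671}}{7}\right) = -127694 + \frac{\sqrt{30671}}{7} + \frac{i \sqrt{29}}{2}$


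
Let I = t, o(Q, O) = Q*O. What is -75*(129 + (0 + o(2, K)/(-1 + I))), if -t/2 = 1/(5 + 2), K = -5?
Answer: -30775/3 ≈ -10258.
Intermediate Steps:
o(Q, O) = O*Q
t = -2/7 (t = -2/(5 + 2) = -2/7 ≈ -0.28571)
I = -2/7 ≈ -0.28571
-75*(129 + (0 + o(2, K)/(-1 + I))) = -75*(129 + (0 + (-5*2)/(-1 - 2/7))) = -75*(129 + (0 - 10/(-9/7))) = -75*(129 + (0 - 10*(-7/9))) = -75*(129 + (0 + 70/9)) = -75*(129 + 70/9) = -75*1231/9 = -30775/3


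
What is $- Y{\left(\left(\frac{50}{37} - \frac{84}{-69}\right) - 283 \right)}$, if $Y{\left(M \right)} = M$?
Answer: $\frac{238647}{851} \approx 280.43$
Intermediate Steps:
$- Y{\left(\left(\frac{50}{37} - \frac{84}{-69}\right) - 283 \right)} = - (\left(\frac{50}{37} - \frac{84}{-69}\right) - 283) = - (\left(50 \cdot \frac{1}{37} - - \frac{28}{23}\right) - 283) = - (\left(\frac{50}{37} + \frac{28}{23}\right) - 283) = - (\frac{2186}{851} - 283) = \left(-1\right) \left(- \frac{238647}{851}\right) = \frac{238647}{851}$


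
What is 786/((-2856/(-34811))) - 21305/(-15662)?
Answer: 5102331123/532508 ≈ 9581.7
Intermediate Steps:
786/((-2856/(-34811))) - 21305/(-15662) = 786/((-2856*(-1/34811))) - 21305*(-1/15662) = 786/(408/4973) + 21305/15662 = 786*(4973/408) + 21305/15662 = 651463/68 + 21305/15662 = 5102331123/532508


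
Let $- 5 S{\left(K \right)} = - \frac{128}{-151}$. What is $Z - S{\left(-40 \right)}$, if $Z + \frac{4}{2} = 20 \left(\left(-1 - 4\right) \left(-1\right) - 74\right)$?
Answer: $- \frac{1043282}{755} \approx -1381.8$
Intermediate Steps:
$Z = -1382$ ($Z = -2 + 20 \left(\left(-1 - 4\right) \left(-1\right) - 74\right) = -2 + 20 \left(\left(-5\right) \left(-1\right) - 74\right) = -2 + 20 \left(5 - 74\right) = -2 + 20 \left(-69\right) = -2 - 1380 = -1382$)
$S{\left(K \right)} = - \frac{128}{755}$ ($S{\left(K \right)} = - \frac{\left(-128\right) \frac{1}{-151}}{5} = - \frac{\left(-128\right) \left(- \frac{1}{151}\right)}{5} = \left(- \frac{1}{5}\right) \frac{128}{151} = - \frac{128}{755}$)
$Z - S{\left(-40 \right)} = -1382 - - \frac{128}{755} = -1382 + \frac{128}{755} = - \frac{1043282}{755}$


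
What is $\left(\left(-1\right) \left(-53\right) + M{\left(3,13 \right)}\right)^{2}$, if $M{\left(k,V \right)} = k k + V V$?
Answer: $53361$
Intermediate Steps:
$M{\left(k,V \right)} = V^{2} + k^{2}$ ($M{\left(k,V \right)} = k^{2} + V^{2} = V^{2} + k^{2}$)
$\left(\left(-1\right) \left(-53\right) + M{\left(3,13 \right)}\right)^{2} = \left(\left(-1\right) \left(-53\right) + \left(13^{2} + 3^{2}\right)\right)^{2} = \left(53 + \left(169 + 9\right)\right)^{2} = \left(53 + 178\right)^{2} = 231^{2} = 53361$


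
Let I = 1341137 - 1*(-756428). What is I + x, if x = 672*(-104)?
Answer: 2027677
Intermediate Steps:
I = 2097565 (I = 1341137 + 756428 = 2097565)
x = -69888
I + x = 2097565 - 69888 = 2027677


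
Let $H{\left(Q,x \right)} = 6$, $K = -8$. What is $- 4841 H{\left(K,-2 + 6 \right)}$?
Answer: $-29046$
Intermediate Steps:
$- 4841 H{\left(K,-2 + 6 \right)} = \left(-4841\right) 6 = -29046$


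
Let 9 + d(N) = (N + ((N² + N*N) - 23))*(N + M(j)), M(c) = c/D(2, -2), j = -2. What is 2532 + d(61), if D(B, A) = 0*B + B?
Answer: 451323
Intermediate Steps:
D(B, A) = B (D(B, A) = 0 + B = B)
M(c) = c/2
d(N) = -9 + (-1 + N)*(-23 + N + 2*N²) (d(N) = -9 + (N + ((N² + N*N) - 23))*(N + (½)*(-2)) = -9 + (N + ((N² + N²) - 23))*(N - 1) = -9 + (N + (2*N² - 23))*(-1 + N) = -9 + (N + (-23 + 2*N²))*(-1 + N) = -9 + (-23 + N + 2*N²)*(-1 + N) = -9 + (-1 + N)*(-23 + N + 2*N²))
2532 + d(61) = 2532 + (14 - 1*61² - 24*61 + 2*61³) = 2532 + (14 - 1*3721 - 1464 + 2*226981) = 2532 + (14 - 3721 - 1464 + 453962) = 2532 + 448791 = 451323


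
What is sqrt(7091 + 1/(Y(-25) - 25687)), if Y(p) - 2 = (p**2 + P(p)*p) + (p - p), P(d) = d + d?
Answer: sqrt(4020002041290)/23810 ≈ 84.208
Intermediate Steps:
P(d) = 2*d
Y(p) = 2 + 3*p**2 (Y(p) = 2 + ((p**2 + (2*p)*p) + (p - p)) = 2 + ((p**2 + 2*p**2) + 0) = 2 + (3*p**2 + 0) = 2 + 3*p**2)
sqrt(7091 + 1/(Y(-25) - 25687)) = sqrt(7091 + 1/((2 + 3*(-25)**2) - 25687)) = sqrt(7091 + 1/((2 + 3*625) - 25687)) = sqrt(7091 + 1/((2 + 1875) - 25687)) = sqrt(7091 + 1/(1877 - 25687)) = sqrt(7091 + 1/(-23810)) = sqrt(7091 - 1/23810) = sqrt(168836709/23810) = sqrt(4020002041290)/23810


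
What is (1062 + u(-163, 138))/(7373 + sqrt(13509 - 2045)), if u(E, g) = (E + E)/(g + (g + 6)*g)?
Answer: 78339208831/543768398325 - 21250294*sqrt(2866)/543768398325 ≈ 0.14198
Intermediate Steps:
u(E, g) = 2*E/(g + g*(6 + g)) (u(E, g) = (2*E)/(g + (6 + g)*g) = (2*E)/(g + g*(6 + g)) = 2*E/(g + g*(6 + g)))
(1062 + u(-163, 138))/(7373 + sqrt(13509 - 2045)) = (1062 + 2*(-163)/(138*(7 + 138)))/(7373 + sqrt(13509 - 2045)) = (1062 + 2*(-163)*(1/138)/145)/(7373 + sqrt(11464)) = (1062 + 2*(-163)*(1/138)*(1/145))/(7373 + 2*sqrt(2866)) = (1062 - 163/10005)/(7373 + 2*sqrt(2866)) = 10625147/(10005*(7373 + 2*sqrt(2866)))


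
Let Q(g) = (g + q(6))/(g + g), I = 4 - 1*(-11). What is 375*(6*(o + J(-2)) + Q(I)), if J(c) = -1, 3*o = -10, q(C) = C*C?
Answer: -18225/2 ≈ -9112.5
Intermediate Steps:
q(C) = C²
o = -10/3 (o = (⅓)*(-10) = -10/3 ≈ -3.3333)
I = 15 (I = 4 + 11 = 15)
Q(g) = (36 + g)/(2*g) (Q(g) = (g + 6²)/(g + g) = (g + 36)/((2*g)) = (36 + g)*(1/(2*g)) = (36 + g)/(2*g))
375*(6*(o + J(-2)) + Q(I)) = 375*(6*(-10/3 - 1) + (½)*(36 + 15)/15) = 375*(6*(-13/3) + (½)*(1/15)*51) = 375*(-26 + 17/10) = 375*(-243/10) = -18225/2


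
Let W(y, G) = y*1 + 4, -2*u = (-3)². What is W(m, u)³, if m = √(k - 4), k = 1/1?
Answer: (4 + I*√3)³ ≈ 28.0 + 77.942*I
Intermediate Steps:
k = 1
u = -9/2 (u = -½*(-3)² = -½*9 = -9/2 ≈ -4.5000)
m = I*√3 (m = √(1 - 4) = √(-3) = I*√3 ≈ 1.732*I)
W(y, G) = 4 + y (W(y, G) = y + 4 = 4 + y)
W(m, u)³ = (4 + I*√3)³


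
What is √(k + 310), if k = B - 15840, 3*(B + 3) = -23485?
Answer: 2*I*√52563/3 ≈ 152.84*I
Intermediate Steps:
B = -23494/3 (B = -3 + (⅓)*(-23485) = -3 - 23485/3 = -23494/3 ≈ -7831.3)
k = -71014/3 (k = -23494/3 - 15840 = -71014/3 ≈ -23671.)
√(k + 310) = √(-71014/3 + 310) = √(-70084/3) = 2*I*√52563/3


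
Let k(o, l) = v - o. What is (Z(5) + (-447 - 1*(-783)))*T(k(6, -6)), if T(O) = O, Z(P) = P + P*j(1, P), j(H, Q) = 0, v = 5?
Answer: -341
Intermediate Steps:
k(o, l) = 5 - o
Z(P) = P (Z(P) = P + P*0 = P + 0 = P)
(Z(5) + (-447 - 1*(-783)))*T(k(6, -6)) = (5 + (-447 - 1*(-783)))*(5 - 1*6) = (5 + (-447 + 783))*(5 - 6) = (5 + 336)*(-1) = 341*(-1) = -341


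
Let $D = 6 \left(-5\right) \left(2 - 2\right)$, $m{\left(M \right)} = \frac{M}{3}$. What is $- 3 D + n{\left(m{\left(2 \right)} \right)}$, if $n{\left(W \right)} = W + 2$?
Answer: $\frac{8}{3} \approx 2.6667$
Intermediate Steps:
$m{\left(M \right)} = \frac{M}{3}$ ($m{\left(M \right)} = M \frac{1}{3} = \frac{M}{3}$)
$n{\left(W \right)} = 2 + W$
$D = 0$ ($D = - 30 \left(2 - 2\right) = \left(-30\right) 0 = 0$)
$- 3 D + n{\left(m{\left(2 \right)} \right)} = \left(-3\right) 0 + \left(2 + \frac{1}{3} \cdot 2\right) = 0 + \left(2 + \frac{2}{3}\right) = 0 + \frac{8}{3} = \frac{8}{3}$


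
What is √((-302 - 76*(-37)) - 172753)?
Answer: I*√170243 ≈ 412.6*I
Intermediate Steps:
√((-302 - 76*(-37)) - 172753) = √((-302 + 2812) - 172753) = √(2510 - 172753) = √(-170243) = I*√170243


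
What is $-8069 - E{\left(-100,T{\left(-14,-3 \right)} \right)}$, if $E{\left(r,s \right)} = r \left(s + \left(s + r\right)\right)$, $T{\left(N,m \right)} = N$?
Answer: $-20869$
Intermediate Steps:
$E{\left(r,s \right)} = r \left(r + 2 s\right)$ ($E{\left(r,s \right)} = r \left(s + \left(r + s\right)\right) = r \left(r + 2 s\right)$)
$-8069 - E{\left(-100,T{\left(-14,-3 \right)} \right)} = -8069 - - 100 \left(-100 + 2 \left(-14\right)\right) = -8069 - - 100 \left(-100 - 28\right) = -8069 - \left(-100\right) \left(-128\right) = -8069 - 12800 = -20869$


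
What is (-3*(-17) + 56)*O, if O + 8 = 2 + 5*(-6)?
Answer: -3852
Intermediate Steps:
O = -36 (O = -8 + (2 + 5*(-6)) = -8 + (2 - 30) = -8 - 28 = -36)
(-3*(-17) + 56)*O = (-3*(-17) + 56)*(-36) = (51 + 56)*(-36) = 107*(-36) = -3852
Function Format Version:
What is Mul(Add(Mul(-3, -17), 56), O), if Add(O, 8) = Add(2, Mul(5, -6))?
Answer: -3852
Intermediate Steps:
O = -36 (O = Add(-8, Add(2, Mul(5, -6))) = Add(-8, Add(2, -30)) = Add(-8, -28) = -36)
Mul(Add(Mul(-3, -17), 56), O) = Mul(Add(Mul(-3, -17), 56), -36) = Mul(Add(51, 56), -36) = Mul(107, -36) = -3852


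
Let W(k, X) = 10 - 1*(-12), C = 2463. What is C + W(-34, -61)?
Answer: 2485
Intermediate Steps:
W(k, X) = 22 (W(k, X) = 10 + 12 = 22)
C + W(-34, -61) = 2463 + 22 = 2485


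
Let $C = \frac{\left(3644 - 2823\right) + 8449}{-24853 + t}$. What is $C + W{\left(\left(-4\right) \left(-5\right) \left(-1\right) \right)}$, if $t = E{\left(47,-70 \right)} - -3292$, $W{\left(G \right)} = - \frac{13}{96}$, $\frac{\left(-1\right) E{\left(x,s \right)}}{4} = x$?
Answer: $- \frac{1172657}{2087904} \approx -0.56164$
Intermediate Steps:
$E{\left(x,s \right)} = - 4 x$
$W{\left(G \right)} = - \frac{13}{96}$ ($W{\left(G \right)} = \left(-13\right) \frac{1}{96} = - \frac{13}{96}$)
$t = 3104$ ($t = \left(-4\right) 47 - -3292 = -188 + 3292 = 3104$)
$C = - \frac{9270}{21749}$ ($C = \frac{\left(3644 - 2823\right) + 8449}{-24853 + 3104} = \frac{821 + 8449}{-21749} = 9270 \left(- \frac{1}{21749}\right) = - \frac{9270}{21749} \approx -0.42623$)
$C + W{\left(\left(-4\right) \left(-5\right) \left(-1\right) \right)} = - \frac{9270}{21749} - \frac{13}{96} = - \frac{1172657}{2087904}$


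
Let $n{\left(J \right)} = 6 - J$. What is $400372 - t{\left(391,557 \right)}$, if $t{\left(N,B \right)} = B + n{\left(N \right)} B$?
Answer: $614260$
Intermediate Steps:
$t{\left(N,B \right)} = B + B \left(6 - N\right)$ ($t{\left(N,B \right)} = B + \left(6 - N\right) B = B + B \left(6 - N\right)$)
$400372 - t{\left(391,557 \right)} = 400372 - 557 \left(7 - 391\right) = 400372 - 557 \left(-384\right) = 400372 - -213888 = 400372 + 213888 = 614260$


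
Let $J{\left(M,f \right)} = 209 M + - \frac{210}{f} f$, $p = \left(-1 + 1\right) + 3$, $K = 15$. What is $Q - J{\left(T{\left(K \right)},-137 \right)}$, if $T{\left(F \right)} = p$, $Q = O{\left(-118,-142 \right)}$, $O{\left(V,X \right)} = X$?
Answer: $-559$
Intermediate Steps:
$Q = -142$
$p = 3$ ($p = 0 + 3 = 3$)
$T{\left(F \right)} = 3$
$J{\left(M,f \right)} = -210 + 209 M$ ($J{\left(M,f \right)} = 209 M - 210 = -210 + 209 M$)
$Q - J{\left(T{\left(K \right)},-137 \right)} = -142 - \left(-210 + 209 \cdot 3\right) = -142 - \left(-210 + 627\right) = -142 - 417 = -559$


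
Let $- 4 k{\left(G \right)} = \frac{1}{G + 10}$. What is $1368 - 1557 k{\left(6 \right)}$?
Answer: $\frac{89109}{64} \approx 1392.3$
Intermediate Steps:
$k{\left(G \right)} = - \frac{1}{4 \left(10 + G\right)}$ ($k{\left(G \right)} = - \frac{1}{4 \left(G + 10\right)} = - \frac{1}{4 \left(10 + G\right)}$)
$1368 - 1557 k{\left(6 \right)} = 1368 - 1557 \left(- \frac{1}{40 + 4 \cdot 6}\right) = 1368 - 1557 \left(- \frac{1}{40 + 24}\right) = 1368 - 1557 \left(- \frac{1}{64}\right) = 1368 - 1557 \left(\left(-1\right) \frac{1}{64}\right) = 1368 - - \frac{1557}{64} = 1368 + \frac{1557}{64} = \frac{89109}{64}$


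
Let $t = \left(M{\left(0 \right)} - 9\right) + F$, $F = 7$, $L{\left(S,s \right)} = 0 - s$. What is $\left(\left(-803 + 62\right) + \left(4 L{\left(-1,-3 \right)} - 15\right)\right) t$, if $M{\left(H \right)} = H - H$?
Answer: $1488$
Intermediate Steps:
$L{\left(S,s \right)} = - s$
$M{\left(H \right)} = 0$
$t = -2$ ($t = \left(0 - 9\right) + 7 = -9 + 7 = -2$)
$\left(\left(-803 + 62\right) + \left(4 L{\left(-1,-3 \right)} - 15\right)\right) t = \left(\left(-803 + 62\right) - \left(15 - 4 \left(\left(-1\right) \left(-3\right)\right)\right)\right) \left(-2\right) = \left(-741 + \left(4 \cdot 3 - 15\right)\right) \left(-2\right) = \left(-741 + \left(12 - 15\right)\right) \left(-2\right) = \left(-741 - 3\right) \left(-2\right) = \left(-744\right) \left(-2\right) = 1488$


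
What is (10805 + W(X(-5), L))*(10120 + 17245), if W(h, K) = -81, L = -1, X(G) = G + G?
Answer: 293462260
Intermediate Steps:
X(G) = 2*G
(10805 + W(X(-5), L))*(10120 + 17245) = (10805 - 81)*(10120 + 17245) = 10724*27365 = 293462260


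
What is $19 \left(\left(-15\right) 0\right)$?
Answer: $0$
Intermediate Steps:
$19 \left(\left(-15\right) 0\right) = 19 \cdot 0 = 0$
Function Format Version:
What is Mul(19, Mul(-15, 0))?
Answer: 0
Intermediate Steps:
Mul(19, Mul(-15, 0)) = Mul(19, 0) = 0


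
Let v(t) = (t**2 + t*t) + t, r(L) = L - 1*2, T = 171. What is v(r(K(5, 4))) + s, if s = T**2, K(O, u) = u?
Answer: 29251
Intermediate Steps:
r(L) = -2 + L (r(L) = L - 2 = -2 + L)
s = 29241 (s = 171**2 = 29241)
v(t) = t + 2*t**2 (v(t) = (t**2 + t**2) + t = 2*t**2 + t = t + 2*t**2)
v(r(K(5, 4))) + s = (-2 + 4)*(1 + 2*(-2 + 4)) + 29241 = 2*(1 + 2*2) + 29241 = 2*(1 + 4) + 29241 = 2*5 + 29241 = 10 + 29241 = 29251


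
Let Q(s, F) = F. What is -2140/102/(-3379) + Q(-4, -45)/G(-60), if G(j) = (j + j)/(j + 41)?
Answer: -9814193/1378632 ≈ -7.1188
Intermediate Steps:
G(j) = 2*j/(41 + j) (G(j) = (2*j)/(41 + j) = 2*j/(41 + j))
-2140/102/(-3379) + Q(-4, -45)/G(-60) = -2140/102/(-3379) - 45/(2*(-60)/(41 - 60)) = -2140*1/102*(-1/3379) - 45/(2*(-60)/(-19)) = -1070/51*(-1/3379) - 45/(2*(-60)*(-1/19)) = 1070/172329 - 45/120/19 = 1070/172329 - 45*19/120 = 1070/172329 - 57/8 = -9814193/1378632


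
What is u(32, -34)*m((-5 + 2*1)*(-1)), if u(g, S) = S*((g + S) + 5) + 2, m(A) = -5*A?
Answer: 1500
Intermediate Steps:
u(g, S) = 2 + S*(5 + S + g) (u(g, S) = S*((S + g) + 5) + 2 = S*(5 + S + g) + 2 = 2 + S*(5 + S + g))
u(32, -34)*m((-5 + 2*1)*(-1)) = (2 + (-34)² + 5*(-34) - 34*32)*(-5*(-5 + 2*1)*(-1)) = (2 + 1156 - 170 - 1088)*(-5*(-5 + 2)*(-1)) = -(-500)*(-3*(-1)) = -(-500)*3 = -100*(-15) = 1500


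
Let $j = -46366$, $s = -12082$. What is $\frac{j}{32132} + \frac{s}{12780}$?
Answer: $- \frac{61298519}{25665435} \approx -2.3884$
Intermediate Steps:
$\frac{j}{32132} + \frac{s}{12780} = - \frac{46366}{32132} - \frac{12082}{12780} = \left(-46366\right) \frac{1}{32132} - \frac{6041}{6390} = - \frac{23183}{16066} - \frac{6041}{6390} = - \frac{61298519}{25665435}$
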